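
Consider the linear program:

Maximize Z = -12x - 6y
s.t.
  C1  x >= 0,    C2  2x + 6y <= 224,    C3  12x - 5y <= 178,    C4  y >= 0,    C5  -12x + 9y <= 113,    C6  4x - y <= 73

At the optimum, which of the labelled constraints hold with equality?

C1 and C4

Feasible corners and Z = -12x - 6y:
  (0, 0) → Z = 0
  (0, 113/9) → Z = -226/3
  (223/15, 1457/45) → Z = -1118/3
  (331/13, 375/13) → Z = -6222/13
  (89/6, 0) → Z = -178
  (187/8, 41/2) → Z = -807/2

The maximum is at (0, 0). Substituting into each constraint, equality holds for C1 and C4; the remaining constraints have slack.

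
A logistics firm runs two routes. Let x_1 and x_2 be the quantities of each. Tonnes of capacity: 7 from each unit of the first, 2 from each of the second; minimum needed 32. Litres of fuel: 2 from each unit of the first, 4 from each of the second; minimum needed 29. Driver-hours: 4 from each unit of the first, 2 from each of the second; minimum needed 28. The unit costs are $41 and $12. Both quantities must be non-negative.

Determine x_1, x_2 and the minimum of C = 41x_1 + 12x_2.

x_1 = 4/3, x_2 = 34/3, minimum C = 572/3

Feasible corners and C = 41x_1 + 12x_2:
  (0, 16) → C = 192
  (29/2, 0) → C = 1189/2
  (4/3, 34/3) → C = 572/3
  (9/2, 5) → C = 489/2
The feasible region is unbounded (it extends along (0, 1), (1, 0)), but C strictly increases along every unbounded feasible direction, so there is no improving ray and the minimum is attained at a vertex.

At the optimal vertex, 7x_1 + 2x_2 = 32 and 4x_1 + 2x_2 = 28.
Solving simultaneously gives x_1 = 4/3, x_2 = 34/3.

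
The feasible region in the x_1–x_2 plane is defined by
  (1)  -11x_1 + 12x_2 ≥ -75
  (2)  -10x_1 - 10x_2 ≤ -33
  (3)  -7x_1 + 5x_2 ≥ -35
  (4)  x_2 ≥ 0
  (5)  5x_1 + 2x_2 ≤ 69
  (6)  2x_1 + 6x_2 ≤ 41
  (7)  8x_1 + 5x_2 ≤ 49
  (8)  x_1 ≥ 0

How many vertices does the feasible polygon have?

Of the 28 pairwise boundary intersections, those satisfying every inequality are:
  (33/10, 0)
  (0, 33/10)
  (5, 0)
  (28/5, 21/25)
  (89/38, 115/19)
  (0, 41/6)

6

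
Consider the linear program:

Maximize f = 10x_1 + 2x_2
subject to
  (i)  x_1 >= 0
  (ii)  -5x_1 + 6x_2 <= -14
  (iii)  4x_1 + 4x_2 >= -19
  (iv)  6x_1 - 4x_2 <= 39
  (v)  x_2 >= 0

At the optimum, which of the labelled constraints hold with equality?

Extreme points and f = 10x_1 + 2x_2:
  (89/8, 111/16) → f = 1001/8
  (14/5, 0) → f = 28
  (13/2, 0) → f = 65

The maximum is at (89/8, 111/16). Substituting into each constraint, equality holds for (ii) and (iv); the remaining constraints have slack.

(ii) and (iv)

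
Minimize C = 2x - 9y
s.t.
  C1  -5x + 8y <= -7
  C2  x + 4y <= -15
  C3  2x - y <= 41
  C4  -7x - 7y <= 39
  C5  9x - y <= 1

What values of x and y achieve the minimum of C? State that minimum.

x = -17/7, y = -22/7, minimum C = 164/7

Vertices and C = 2x - 9y:
  (-17/7, -22/7) → C = 164/7
  (-11/37, -136/37) → C = 1202/37
  (-16/35, -179/35) → C = 1579/35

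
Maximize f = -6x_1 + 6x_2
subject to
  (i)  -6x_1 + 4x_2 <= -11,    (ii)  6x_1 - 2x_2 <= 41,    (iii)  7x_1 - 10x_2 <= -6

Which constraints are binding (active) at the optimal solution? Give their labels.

(i) and (ii)

Feasible corners and f = -6x_1 + 6x_2:
  (71/6, 15) → f = 19
  (67/16, 113/32) → f = -63/16
  (211/23, 323/46) → f = -297/23

The maximum is at (71/6, 15). Substituting into each constraint, equality holds for (i) and (ii); the remaining constraints have slack.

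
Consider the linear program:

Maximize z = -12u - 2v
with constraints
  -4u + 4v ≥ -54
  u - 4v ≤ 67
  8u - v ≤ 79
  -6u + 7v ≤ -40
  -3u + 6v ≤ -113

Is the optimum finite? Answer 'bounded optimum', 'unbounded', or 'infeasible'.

infeasible

The boundaries -4u + 4v = -54 and u - 4v = 67 meet at (-13/3, -107/6), but that point violates -3u + 6v ≤ -113. Every candidate vertex is excluded by some other constraint, so the feasible region is empty.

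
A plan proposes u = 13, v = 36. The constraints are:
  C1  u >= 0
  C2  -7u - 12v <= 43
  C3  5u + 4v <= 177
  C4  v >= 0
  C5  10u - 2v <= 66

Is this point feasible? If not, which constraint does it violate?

not feasible — violates C3

Constraint C3: 5u + 4v = 209, which is not ≤ 177. All other constraints are satisfied.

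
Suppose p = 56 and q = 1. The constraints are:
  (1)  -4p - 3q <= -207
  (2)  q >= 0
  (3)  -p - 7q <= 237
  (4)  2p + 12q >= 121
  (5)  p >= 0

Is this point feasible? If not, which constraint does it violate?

(1): -227 ≤ -207 ✓
(2): 1 ≥ 0 ✓
(3): -63 ≤ 237 ✓
(4): 124 ≥ 121 ✓
(5): 56 ≥ 0 ✓

feasible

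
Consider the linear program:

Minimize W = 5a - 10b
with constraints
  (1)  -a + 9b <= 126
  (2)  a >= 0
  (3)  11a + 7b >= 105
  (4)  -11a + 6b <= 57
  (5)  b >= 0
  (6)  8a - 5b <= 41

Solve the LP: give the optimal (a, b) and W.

Corner points and W = 5a - 10b:
  (81/31, 443/31) → W = -4025/31
  (999/67, 1049/67) → W = -5495/67
  (21/13, 162/13) → W = -1515/13
  (812/111, 389/111) → W = 170/111

The optimum lies where -a + 9b = 126 and -11a + 6b = 57.
Solving simultaneously gives a = 81/31, b = 443/31.

a = 81/31, b = 443/31, minimum W = -4025/31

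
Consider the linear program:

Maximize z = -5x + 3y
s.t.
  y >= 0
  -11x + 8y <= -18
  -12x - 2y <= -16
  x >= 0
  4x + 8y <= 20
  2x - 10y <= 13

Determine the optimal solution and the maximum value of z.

x = 18/11, y = 0, maximum z = -90/11

Vertices and z = -5x + 3y:
  (18/11, 0) → z = -90/11
  (5, 0) → z = -25
  (38/15, 37/30) → z = -269/30

At the optimal vertex, y = 0 and -11x + 8y = -18.
Solving simultaneously gives x = 18/11, y = 0.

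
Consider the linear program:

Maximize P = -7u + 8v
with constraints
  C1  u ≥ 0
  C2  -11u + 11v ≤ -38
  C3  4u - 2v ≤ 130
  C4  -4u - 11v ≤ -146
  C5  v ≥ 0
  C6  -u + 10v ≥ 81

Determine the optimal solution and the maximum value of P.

u = 677/11, v = 639/11, maximum P = 373/11

Feasible corners and P = -7u + 8v:
  (677/11, 639/11) → P = 373/11
  (1271/99, 929/99) → P = -1465/99
  (731/19, 227/19) → P = -3301/19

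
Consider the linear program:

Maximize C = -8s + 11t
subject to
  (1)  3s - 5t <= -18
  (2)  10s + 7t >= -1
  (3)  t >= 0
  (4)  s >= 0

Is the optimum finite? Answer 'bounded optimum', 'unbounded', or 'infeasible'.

From the feasible point (0, 18/5), moving in the direction (0, 1) keeps every constraint satisfied while C increases without bound.

unbounded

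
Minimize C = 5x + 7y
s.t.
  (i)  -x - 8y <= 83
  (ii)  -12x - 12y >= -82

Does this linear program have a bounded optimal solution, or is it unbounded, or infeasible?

From the feasible point (59/3, -77/6), moving in the direction (-8, 1) keeps every constraint satisfied while C decreases without bound.

unbounded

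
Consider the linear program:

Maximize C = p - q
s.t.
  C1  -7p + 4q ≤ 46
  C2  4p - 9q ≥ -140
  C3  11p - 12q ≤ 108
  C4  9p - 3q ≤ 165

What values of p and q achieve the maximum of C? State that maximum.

p = 552/25, q = 281/25, maximum C = 271/25

Vertices and C = p - q:
  (146/47, 796/47) → C = -650/47
  (-123/5, -631/20) → C = 139/20
  (635/23, 640/23) → C = -5/23
  (552/25, 281/25) → C = 271/25

The optimum lies where 11p - 12q = 108 and 9p - 3q = 165.
Solving simultaneously gives p = 552/25, q = 281/25.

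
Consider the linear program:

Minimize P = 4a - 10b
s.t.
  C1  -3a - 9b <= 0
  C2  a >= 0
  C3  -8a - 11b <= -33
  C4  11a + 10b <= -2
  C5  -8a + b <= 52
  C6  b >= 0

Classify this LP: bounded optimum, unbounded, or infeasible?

infeasible

The boundaries a = 0 and -8a - 11b = -33 meet at (0, 3), but that point violates 11a + 10b ≤ -2. Every candidate vertex is excluded by some other constraint, so the feasible region is empty.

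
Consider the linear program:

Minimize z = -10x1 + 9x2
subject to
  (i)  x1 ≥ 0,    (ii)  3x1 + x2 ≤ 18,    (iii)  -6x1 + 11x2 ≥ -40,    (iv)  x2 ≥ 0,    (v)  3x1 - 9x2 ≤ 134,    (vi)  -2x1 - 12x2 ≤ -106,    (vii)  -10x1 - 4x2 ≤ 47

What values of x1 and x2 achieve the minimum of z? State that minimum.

x1 = 55/17, x2 = 141/17, minimum z = 719/17

Corner points and z = -10x1 + 9x2:
  (0, 18) → z = 162
  (0, 53/6) → z = 159/2
  (55/17, 141/17) → z = 719/17

At the optimal vertex, 3x1 + x2 = 18 and -2x1 - 12x2 = -106.
Solving simultaneously gives x1 = 55/17, x2 = 141/17.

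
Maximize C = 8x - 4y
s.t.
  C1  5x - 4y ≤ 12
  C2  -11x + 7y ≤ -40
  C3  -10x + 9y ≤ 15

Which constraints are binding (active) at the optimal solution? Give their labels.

Vertices and C = 8x - 4y:
  (76/9, 68/9) → C = 112/3
  (168/5, 39) → C = 564/5
  (465/29, 565/29) → C = 1460/29

The maximum is at (168/5, 39). Substituting into each constraint, equality holds for C1 and C3; the remaining constraints have slack.

C1 and C3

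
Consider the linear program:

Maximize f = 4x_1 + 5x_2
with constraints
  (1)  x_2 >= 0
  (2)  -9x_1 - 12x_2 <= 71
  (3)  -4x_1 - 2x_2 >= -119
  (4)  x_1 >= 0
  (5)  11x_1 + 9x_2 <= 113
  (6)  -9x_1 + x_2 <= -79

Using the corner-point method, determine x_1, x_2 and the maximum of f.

x_1 = 206/23, x_2 = 37/23, maximum f = 1009/23

Extreme points and f = 4x_1 + 5x_2:
  (113/11, 0) → f = 452/11
  (79/9, 0) → f = 316/9
  (206/23, 37/23) → f = 1009/23

At the optimal vertex, 11x_1 + 9x_2 = 113 and -9x_1 + x_2 = -79.
Solving simultaneously gives x_1 = 206/23, x_2 = 37/23.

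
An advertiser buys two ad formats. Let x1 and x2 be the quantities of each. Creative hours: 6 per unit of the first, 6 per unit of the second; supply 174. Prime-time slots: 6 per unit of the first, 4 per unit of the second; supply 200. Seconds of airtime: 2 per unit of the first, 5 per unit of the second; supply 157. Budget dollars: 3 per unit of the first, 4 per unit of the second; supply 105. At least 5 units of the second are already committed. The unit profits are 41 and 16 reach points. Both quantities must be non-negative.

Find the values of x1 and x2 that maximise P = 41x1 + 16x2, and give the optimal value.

x1 = 24, x2 = 5, maximum P = 1064

Extreme points and P = 41x1 + 16x2:
  (0, 105/4) → P = 420
  (0, 5) → P = 80
  (11, 18) → P = 739
  (24, 5) → P = 1064

The binding constraints are 6x1 + 6x2 = 174 and x2 = 5.
Solving simultaneously gives x1 = 24, x2 = 5.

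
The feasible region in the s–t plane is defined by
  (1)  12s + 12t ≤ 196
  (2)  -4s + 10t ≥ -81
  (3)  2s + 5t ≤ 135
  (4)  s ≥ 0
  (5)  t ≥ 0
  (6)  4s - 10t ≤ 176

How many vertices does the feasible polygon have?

3

Of the 14 pairwise boundary intersections, those satisfying every inequality are:
  (0, 49/3)
  (49/3, 0)
  (0, 0)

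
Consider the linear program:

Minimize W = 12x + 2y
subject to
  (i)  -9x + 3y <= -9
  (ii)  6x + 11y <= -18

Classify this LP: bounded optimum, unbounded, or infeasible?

From the feasible point (5/13, -24/13), moving in the direction (-3, -9) keeps every constraint satisfied while W decreases without bound.

unbounded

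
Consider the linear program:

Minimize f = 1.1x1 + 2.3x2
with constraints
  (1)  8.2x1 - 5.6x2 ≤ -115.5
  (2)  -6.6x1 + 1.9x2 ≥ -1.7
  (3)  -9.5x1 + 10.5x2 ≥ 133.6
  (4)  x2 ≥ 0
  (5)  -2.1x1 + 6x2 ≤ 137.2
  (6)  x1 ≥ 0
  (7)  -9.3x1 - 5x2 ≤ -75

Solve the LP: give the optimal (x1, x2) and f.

x1 = 0, x2 = 20.625, minimum f = 47.4375

Feasible corners and f = 1.1x1 + 2.3x2:
  (1883/936, 88249/3744) → f = 234731/4160
  (0, 165/8) → f = 759/16
  (0, 343/15) → f = 7889/150

At the optimal vertex, 8.2x1 - 5.6x2 = -115.5 and x1 = 0.
Solving simultaneously gives x1 = 0, x2 = 165/8.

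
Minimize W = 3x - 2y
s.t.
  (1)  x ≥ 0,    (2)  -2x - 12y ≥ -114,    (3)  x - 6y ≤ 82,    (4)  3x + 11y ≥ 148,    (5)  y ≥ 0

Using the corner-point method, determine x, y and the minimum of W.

x = 261/7, y = 23/7, minimum W = 737/7

Corner points and W = 3x - 2y:
  (261/7, 23/7) → W = 737/7
  (57, 0) → W = 171
  (148/3, 0) → W = 148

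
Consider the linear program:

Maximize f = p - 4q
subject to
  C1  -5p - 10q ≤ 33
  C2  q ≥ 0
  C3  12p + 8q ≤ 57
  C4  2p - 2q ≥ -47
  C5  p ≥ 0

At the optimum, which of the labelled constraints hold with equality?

C2 and C3

Feasible corners and f = p - 4q:
  (19/4, 0) → f = 19/4
  (0, 0) → f = 0
  (0, 57/8) → f = -57/2

The maximum is at (19/4, 0). Substituting into each constraint, equality holds for C2 and C3; the remaining constraints have slack.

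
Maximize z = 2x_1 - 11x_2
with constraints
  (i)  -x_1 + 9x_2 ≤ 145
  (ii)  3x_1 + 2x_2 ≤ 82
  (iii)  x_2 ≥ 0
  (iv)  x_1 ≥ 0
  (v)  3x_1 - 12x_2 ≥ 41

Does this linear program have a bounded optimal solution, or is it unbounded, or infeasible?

bounded optimum

Corner points and z = 2x_1 - 11x_2:
  (82/3, 0) → z = 164/3
  (533/21, 41/14) → z = 779/42
  (41/3, 0) → z = 82/3
The feasible region has finitely many vertices and no improving ray; the maximum is 164/3 at (82/3, 0).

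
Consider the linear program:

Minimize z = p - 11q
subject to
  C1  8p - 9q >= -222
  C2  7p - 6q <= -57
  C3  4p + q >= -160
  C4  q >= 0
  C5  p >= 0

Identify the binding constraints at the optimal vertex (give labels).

C1 and C2

Vertices and z = p - 11q:
  (273/5, 366/5) → z = -3753/5
  (0, 74/3) → z = -814/3
  (0, 19/2) → z = -209/2

The minimum is at (273/5, 366/5). Substituting into each constraint, equality holds for C1 and C2; the remaining constraints have slack.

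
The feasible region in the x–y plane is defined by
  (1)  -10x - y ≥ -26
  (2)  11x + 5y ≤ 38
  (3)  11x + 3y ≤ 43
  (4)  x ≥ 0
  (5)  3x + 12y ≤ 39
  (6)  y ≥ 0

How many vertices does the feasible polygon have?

5

Of the 15 pairwise boundary intersections, those satisfying every inequality are:
  (92/39, 94/39)
  (13/5, 0)
  (29/13, 35/13)
  (0, 13/4)
  (0, 0)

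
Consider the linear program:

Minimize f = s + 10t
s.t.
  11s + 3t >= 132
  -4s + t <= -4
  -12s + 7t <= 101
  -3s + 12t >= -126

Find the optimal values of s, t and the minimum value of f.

Extreme points and f = s + 10t:
  (144/23, 484/23) → f = 4984/23
  (654/47, -330/47) → f = -2646/47
  (129/16, 113/4) → f = 4649/16
The feasible region is unbounded (it extends along (4, 1), (7, 12)), but f strictly increases along every unbounded feasible direction, so there is no improving ray and the minimum is attained at a vertex.

s = 654/47, t = -330/47, minimum f = -2646/47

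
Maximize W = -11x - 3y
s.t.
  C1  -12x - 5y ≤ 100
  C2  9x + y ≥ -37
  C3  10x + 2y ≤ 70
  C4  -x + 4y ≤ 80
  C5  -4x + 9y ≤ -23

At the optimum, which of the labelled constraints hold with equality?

Extreme points and W = -11x - 3y:
  (-85/33, -152/11) → W = 2303/33
  (275/13, -920/13) → W = -265/13
  (-62/17, -71/17) → W = 895/17
  (338/49, 25/49) → W = -3793/49

The maximum is at (-85/33, -152/11). Substituting into each constraint, equality holds for C1 and C2; the remaining constraints have slack.

C1 and C2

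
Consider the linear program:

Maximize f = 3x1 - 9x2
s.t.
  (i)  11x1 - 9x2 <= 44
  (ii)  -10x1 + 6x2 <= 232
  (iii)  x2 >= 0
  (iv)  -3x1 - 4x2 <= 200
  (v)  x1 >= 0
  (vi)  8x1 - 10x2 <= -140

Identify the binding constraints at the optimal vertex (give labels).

Vertices and f = 3x1 - 9x2:
  (850/19, 946/19) → f = -5964/19
  (0, 116/3) → f = -348
  (0, 14) → f = -126
The feasible region is unbounded (it extends along (3, 5), (9, 11)), but f strictly decreases along every unbounded feasible direction, so there is no improving ray and the maximum is attained at a vertex.

The maximum is at (0, 14). Substituting into each constraint, equality holds for (v) and (vi); the remaining constraints have slack.

(v) and (vi)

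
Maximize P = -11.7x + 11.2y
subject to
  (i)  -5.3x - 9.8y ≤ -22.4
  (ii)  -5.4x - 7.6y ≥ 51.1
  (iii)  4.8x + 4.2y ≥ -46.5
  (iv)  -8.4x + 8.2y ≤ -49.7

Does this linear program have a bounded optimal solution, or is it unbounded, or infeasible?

The boundaries -5.3x - 9.8y = -22.4 and -8.4x + 8.2y = -49.7 meet at (33537/6289, -7525/12578), but that point violates -5.4x - 7.6y ≥ 51.1. Every candidate vertex is excluded by some other constraint, so the feasible region is empty.

infeasible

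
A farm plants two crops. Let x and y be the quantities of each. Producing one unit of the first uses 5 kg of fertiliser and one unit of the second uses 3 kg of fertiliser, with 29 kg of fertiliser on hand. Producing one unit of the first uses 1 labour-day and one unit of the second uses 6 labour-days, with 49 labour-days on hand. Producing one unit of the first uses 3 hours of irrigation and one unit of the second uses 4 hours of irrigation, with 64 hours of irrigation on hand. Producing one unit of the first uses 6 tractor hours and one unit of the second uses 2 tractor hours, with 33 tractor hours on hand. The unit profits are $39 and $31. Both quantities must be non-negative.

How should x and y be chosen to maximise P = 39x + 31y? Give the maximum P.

Vertices and P = 39x + 31y:
  (0, 0) → P = 0
  (0, 49/6) → P = 1519/6
  (11/2, 0) → P = 429/2
  (1, 8) → P = 287
  (41/8, 9/8) → P = 939/4

At the optimal vertex, 5x + 3y = 29 and x + 6y = 49.
Solving simultaneously gives x = 1, y = 8.

x = 1, y = 8, maximum P = 287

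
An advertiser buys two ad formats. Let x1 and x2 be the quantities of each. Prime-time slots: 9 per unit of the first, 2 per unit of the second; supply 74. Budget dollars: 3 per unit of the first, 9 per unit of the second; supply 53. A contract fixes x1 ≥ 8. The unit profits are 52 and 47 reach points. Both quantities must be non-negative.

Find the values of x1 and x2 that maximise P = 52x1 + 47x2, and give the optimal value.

Vertices and P = 52x1 + 47x2:
  (74/9, 0) → P = 3848/9
  (8, 0) → P = 416
  (8, 1) → P = 463

The optimum lies where 9x1 + 2x2 = 74 and x1 = 8.
Solving simultaneously gives x1 = 8, x2 = 1.

x1 = 8, x2 = 1, maximum P = 463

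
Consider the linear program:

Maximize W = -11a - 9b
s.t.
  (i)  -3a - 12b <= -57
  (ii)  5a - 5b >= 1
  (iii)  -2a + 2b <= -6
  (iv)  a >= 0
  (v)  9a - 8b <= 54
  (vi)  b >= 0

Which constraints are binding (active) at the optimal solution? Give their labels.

(i) and (iii)

Corner points and W = -11a - 9b:
  (31/5, 16/5) → W = -97
  (92/11, 117/44) → W = -5101/44
  (30, 27) → W = -573

The maximum is at (31/5, 16/5). Substituting into each constraint, equality holds for (i) and (iii); the remaining constraints have slack.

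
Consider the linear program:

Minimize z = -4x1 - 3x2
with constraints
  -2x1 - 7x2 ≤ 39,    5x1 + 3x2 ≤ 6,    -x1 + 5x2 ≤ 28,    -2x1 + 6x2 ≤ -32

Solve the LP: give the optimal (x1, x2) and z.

x1 = 11/3, x2 = -37/9, minimum z = -7/3

Extreme points and z = -4x1 - 3x2:
  (159/29, -207/29) → z = -15/29
  (-5/13, -71/13) → z = 233/13
  (11/3, -37/9) → z = -7/3

At the optimal vertex, 5x1 + 3x2 = 6 and -2x1 + 6x2 = -32.
Solving simultaneously gives x1 = 11/3, x2 = -37/9.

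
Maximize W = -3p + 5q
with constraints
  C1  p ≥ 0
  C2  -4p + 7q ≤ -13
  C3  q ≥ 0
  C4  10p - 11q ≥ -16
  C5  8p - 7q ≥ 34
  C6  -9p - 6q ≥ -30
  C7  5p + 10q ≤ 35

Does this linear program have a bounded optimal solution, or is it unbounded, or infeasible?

The boundaries p = 0 and 8p - 7q = 34 meet at (0, -34/7), but that point violates q ≥ 0. Every candidate vertex is excluded by some other constraint, so the feasible region is empty.

infeasible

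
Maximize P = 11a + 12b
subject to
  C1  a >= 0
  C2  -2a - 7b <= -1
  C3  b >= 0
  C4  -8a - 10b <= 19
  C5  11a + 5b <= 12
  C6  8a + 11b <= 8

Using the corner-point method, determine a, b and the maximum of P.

a = 1, b = 0, maximum P = 11

Corner points and P = 11a + 12b:
  (0, 1/7) → P = 12/7
  (0, 8/11) → P = 96/11
  (1/2, 0) → P = 11/2
  (1, 0) → P = 11

The binding constraints are b = 0 and 8a + 11b = 8.
Solving simultaneously gives a = 1, b = 0.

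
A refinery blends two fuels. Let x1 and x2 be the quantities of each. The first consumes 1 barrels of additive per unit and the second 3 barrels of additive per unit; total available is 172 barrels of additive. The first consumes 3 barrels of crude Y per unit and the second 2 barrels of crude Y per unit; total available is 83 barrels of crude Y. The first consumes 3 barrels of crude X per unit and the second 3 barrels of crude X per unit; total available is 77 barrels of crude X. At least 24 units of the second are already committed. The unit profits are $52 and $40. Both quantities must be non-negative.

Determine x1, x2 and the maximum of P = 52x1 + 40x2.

Feasible corners and P = 52x1 + 40x2:
  (0, 77/3) → P = 3080/3
  (0, 24) → P = 960
  (5/3, 24) → P = 3140/3

x1 = 5/3, x2 = 24, maximum P = 3140/3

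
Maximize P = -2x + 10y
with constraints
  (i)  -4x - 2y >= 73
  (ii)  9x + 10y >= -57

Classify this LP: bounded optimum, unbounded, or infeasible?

From the feasible point (-28, 39/2), moving in the direction (-10, 9) keeps every constraint satisfied while P increases without bound.

unbounded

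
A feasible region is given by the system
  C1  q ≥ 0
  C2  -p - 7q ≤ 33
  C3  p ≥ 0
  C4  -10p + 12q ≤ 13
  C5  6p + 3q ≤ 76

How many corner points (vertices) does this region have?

4

Of the 10 pairwise boundary intersections, those satisfying every inequality are:
  (0, 0)
  (38/3, 0)
  (0, 13/12)
  (291/34, 419/51)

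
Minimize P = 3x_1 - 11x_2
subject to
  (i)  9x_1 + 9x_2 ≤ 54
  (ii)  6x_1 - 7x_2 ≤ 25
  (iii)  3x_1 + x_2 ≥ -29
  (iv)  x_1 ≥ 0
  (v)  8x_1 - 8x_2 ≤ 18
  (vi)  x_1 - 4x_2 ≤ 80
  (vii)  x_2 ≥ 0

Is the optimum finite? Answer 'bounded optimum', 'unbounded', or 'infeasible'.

Extreme points and P = 3x_1 - 11x_2:
  (0, 6) → P = -66
  (33/8, 15/8) → P = -33/4
  (0, 0) → P = 0
  (9/4, 0) → P = 27/4
The feasible region has finitely many vertices and no improving ray; the minimum is -66 at (0, 6).

bounded optimum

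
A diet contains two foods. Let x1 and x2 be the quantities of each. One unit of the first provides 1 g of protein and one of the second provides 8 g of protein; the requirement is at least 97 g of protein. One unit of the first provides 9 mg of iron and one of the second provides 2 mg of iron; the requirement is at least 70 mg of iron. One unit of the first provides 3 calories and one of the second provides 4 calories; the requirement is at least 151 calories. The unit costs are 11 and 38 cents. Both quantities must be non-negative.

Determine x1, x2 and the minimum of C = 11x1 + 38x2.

x1 = 41, x2 = 7, minimum C = 717

The feasible region is unbounded (it extends along (0, 1), (1, 0)), but C strictly increases along every unbounded feasible direction, so there is no improving ray and the minimum is attained at a vertex.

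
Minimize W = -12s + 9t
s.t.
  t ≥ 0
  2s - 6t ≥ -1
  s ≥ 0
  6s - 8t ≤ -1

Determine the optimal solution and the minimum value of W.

At the optimal vertex, 2s - 6t = -1 and 6s - 8t = -1.
Solving simultaneously gives s = 1/10, t = 1/5.

s = 1/10, t = 1/5, minimum W = 3/5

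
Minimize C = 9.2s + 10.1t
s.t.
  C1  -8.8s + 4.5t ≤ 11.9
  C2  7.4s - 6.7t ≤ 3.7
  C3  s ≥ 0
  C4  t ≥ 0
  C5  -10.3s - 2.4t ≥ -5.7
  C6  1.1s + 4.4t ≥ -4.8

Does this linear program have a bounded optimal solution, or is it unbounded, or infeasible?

Extreme points and C = 9.2s + 10.1t:
  (0.5, 0) → C = 4.6
  (4707/8677, 407/8677) → C = 474151/86770
  (0, 0) → C = 0
  (0, 2.375) → C = 23.9875
The feasible region has finitely many vertices and no improving ray; the minimum is 0 at (0, 0).

bounded optimum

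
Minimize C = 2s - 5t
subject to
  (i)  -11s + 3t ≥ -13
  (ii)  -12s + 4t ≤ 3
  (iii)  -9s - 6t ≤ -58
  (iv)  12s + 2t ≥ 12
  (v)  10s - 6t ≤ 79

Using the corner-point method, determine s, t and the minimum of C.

Feasible corners and C = 2s - 5t:
  (61/8, 189/8) → C = -823/8
  (84/31, 521/93) → C = -2101/93
  (107/54, 241/36) → C = -3187/108

The binding constraints are -11s + 3t = -13 and -12s + 4t = 3.
Solving simultaneously gives s = 61/8, t = 189/8.

s = 61/8, t = 189/8, minimum C = -823/8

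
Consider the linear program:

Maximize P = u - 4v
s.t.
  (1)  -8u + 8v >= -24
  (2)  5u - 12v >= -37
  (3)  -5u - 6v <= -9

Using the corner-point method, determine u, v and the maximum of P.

u = 27/11, v = -6/11, maximum P = 51/11

Corner points and P = u - 4v:
  (73/7, 52/7) → P = -135/7
  (27/11, -6/11) → P = 51/11
  (-19/15, 23/9) → P = -517/45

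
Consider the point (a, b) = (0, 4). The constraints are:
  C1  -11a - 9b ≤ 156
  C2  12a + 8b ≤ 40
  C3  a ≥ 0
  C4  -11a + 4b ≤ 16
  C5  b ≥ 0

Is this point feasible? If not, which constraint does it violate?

C1: -36 ≤ 156 ✓
C2: 32 ≤ 40 ✓
C3: 0 ≥ 0 ✓
C4: 16 ≤ 16 ✓
C5: 4 ≥ 0 ✓

feasible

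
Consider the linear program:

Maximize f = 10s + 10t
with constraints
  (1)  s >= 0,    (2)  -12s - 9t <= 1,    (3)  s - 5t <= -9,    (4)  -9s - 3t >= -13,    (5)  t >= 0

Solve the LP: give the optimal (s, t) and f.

Vertices and f = 10s + 10t:
  (0, 9/5) → f = 18
  (0, 13/3) → f = 130/3
  (19/24, 47/24) → f = 55/2

s = 0, t = 13/3, maximum f = 130/3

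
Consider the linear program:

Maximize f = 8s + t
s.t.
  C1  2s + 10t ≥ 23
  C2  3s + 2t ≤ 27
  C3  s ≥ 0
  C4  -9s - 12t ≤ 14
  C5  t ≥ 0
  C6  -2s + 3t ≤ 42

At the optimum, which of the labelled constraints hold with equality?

Extreme points and f = 8s + t:
  (112/13, 15/26) → f = 139/2
  (0, 23/10) → f = 23/10
  (0, 27/2) → f = 27/2

The maximum is at (112/13, 15/26). Substituting into each constraint, equality holds for C1 and C2; the remaining constraints have slack.

C1 and C2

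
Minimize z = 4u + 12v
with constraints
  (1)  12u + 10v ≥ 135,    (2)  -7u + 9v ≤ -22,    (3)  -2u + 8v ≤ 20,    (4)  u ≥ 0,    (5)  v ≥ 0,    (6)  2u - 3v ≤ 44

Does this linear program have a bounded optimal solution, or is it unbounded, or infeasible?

Corner points and z = 4u + 12v:
  (1435/178, 681/178) → z = 6956/89
  (45/4, 0) → z = 45
  (178/19, 92/19) → z = 1816/19
  (206/5, 64/5) → z = 1592/5
  (22, 0) → z = 88
The feasible region has finitely many vertices and no improving ray; the minimum is 45 at (45/4, 0).

bounded optimum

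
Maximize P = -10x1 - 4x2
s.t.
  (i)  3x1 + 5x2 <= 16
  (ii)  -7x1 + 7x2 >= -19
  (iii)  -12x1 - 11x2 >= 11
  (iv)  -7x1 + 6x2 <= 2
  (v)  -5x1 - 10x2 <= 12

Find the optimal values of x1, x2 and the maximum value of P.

x1 = -23/25, x2 = -37/50, maximum P = 304/25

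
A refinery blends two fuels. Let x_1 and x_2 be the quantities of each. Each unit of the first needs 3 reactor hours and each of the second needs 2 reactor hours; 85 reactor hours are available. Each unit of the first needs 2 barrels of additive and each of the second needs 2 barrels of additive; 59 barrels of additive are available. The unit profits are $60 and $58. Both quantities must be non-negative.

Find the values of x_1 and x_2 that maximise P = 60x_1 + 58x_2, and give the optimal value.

Feasible corners and P = 60x_1 + 58x_2:
  (0, 0) → P = 0
  (0, 59/2) → P = 1711
  (85/3, 0) → P = 1700
  (26, 7/2) → P = 1763

The optimum lies where 3x_1 + 2x_2 = 85 and 2x_1 + 2x_2 = 59.
Solving simultaneously gives x_1 = 26, x_2 = 7/2.

x_1 = 26, x_2 = 7/2, maximum P = 1763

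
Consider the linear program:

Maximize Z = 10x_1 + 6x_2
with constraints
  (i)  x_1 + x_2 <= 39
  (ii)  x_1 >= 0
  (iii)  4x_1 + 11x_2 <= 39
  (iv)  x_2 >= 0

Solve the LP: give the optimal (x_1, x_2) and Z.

x_1 = 39/4, x_2 = 0, maximum Z = 195/2

Vertices and Z = 10x_1 + 6x_2:
  (0, 39/11) → Z = 234/11
  (0, 0) → Z = 0
  (39/4, 0) → Z = 195/2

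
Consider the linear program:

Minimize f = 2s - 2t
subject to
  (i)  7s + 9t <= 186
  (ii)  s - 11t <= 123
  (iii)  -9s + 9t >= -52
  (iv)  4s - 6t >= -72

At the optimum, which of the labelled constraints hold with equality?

(ii) and (iv)

Vertices and f = 2s - 2t:
  (119/8, 655/72) → f = 104/9
  (6, 16) → f = -20
  (-107/18, -211/18) → f = 104/9
  (-765/19, -282/19) → f = -966/19

The minimum is at (-765/19, -282/19). Substituting into each constraint, equality holds for (ii) and (iv); the remaining constraints have slack.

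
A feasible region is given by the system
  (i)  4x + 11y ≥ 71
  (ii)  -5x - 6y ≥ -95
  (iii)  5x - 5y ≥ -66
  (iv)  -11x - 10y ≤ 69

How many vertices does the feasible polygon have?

The feasible vertices (each the meet of two boundaries and inside every other half-plane) are:
  (619/31, -25/31)
  (-371/75, 619/75)
  (79/55, 161/11)

3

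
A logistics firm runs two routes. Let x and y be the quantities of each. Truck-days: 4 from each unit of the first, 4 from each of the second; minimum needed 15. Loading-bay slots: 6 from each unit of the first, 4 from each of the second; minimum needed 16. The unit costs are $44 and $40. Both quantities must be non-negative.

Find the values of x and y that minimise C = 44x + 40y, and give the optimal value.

Corner points and C = 44x + 40y:
  (0, 4) → C = 160
  (15/4, 0) → C = 165
  (1/2, 13/4) → C = 152
The feasible region is unbounded (it extends along (0, 1), (1, 0)), but C strictly increases along every unbounded feasible direction, so there is no improving ray and the minimum is attained at a vertex.

x = 1/2, y = 13/4, minimum C = 152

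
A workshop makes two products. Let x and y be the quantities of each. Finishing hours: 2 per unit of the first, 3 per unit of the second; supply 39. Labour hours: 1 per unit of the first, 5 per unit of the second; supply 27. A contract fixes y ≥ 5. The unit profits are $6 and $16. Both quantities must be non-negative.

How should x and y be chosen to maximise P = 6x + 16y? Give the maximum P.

x = 2, y = 5, maximum P = 92

Extreme points and P = 6x + 16y:
  (0, 27/5) → P = 432/5
  (0, 5) → P = 80
  (2, 5) → P = 92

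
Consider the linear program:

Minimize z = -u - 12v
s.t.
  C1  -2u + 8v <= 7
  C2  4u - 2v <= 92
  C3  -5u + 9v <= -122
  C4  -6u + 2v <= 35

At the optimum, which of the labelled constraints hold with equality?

C2 and C3

Vertices and z = -u - 12v:
  (292/13, -14/13) → z = -124/13
  (-127/2, -173) → z = 4279/2
  (-559/44, -907/44) → z = 11443/44

The minimum is at (292/13, -14/13). Substituting into each constraint, equality holds for C2 and C3; the remaining constraints have slack.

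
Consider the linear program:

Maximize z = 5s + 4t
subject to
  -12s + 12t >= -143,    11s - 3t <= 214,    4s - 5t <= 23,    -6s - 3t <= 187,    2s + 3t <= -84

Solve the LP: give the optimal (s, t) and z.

Feasible corners and z = 5s + 4t:
  (-433/21, -443/21) → z = -3937/21
  (-351/22, -191/11) → z = -3283/22
  (-103/4, -65/6) → z = -2065/12

The binding constraints are 4s - 5t = 23 and 2s + 3t = -84.
Solving simultaneously gives s = -351/22, t = -191/11.

s = -351/22, t = -191/11, maximum z = -3283/22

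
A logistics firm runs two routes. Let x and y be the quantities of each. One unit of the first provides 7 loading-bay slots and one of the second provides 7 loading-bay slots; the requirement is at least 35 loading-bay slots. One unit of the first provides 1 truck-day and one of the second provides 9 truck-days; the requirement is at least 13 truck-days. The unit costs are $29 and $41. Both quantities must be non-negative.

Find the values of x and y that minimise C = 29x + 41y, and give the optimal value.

x = 4, y = 1, minimum C = 157

Feasible corners and C = 29x + 41y:
  (0, 5) → C = 205
  (13, 0) → C = 377
  (4, 1) → C = 157
The feasible region is unbounded (it extends along (0, 1), (1, 0)), but C strictly increases along every unbounded feasible direction, so there is no improving ray and the minimum is attained at a vertex.

At the optimal vertex, 7x + 7y = 35 and x + 9y = 13.
Solving simultaneously gives x = 4, y = 1.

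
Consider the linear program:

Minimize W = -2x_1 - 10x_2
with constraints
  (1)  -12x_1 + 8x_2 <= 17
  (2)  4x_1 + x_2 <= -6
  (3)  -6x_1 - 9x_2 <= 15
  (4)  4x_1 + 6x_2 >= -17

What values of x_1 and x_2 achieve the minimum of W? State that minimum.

Feasible corners and W = -2x_1 - 10x_2:
  (-65/44, -1/11) → W = 85/22
  (-7/4, -1/2) → W = 17/2
  (-13/10, -4/5) → W = 53/5

x_1 = -65/44, x_2 = -1/11, minimum W = 85/22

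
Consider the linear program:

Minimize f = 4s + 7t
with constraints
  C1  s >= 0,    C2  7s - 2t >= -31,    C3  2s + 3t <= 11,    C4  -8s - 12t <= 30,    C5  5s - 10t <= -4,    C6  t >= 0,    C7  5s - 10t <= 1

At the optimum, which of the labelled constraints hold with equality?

C1 and C5

Feasible corners and f = 4s + 7t:
  (0, 11/3) → f = 77/3
  (0, 2/5) → f = 14/5
  (14/5, 9/5) → f = 119/5

The minimum is at (0, 2/5). Substituting into each constraint, equality holds for C1 and C5; the remaining constraints have slack.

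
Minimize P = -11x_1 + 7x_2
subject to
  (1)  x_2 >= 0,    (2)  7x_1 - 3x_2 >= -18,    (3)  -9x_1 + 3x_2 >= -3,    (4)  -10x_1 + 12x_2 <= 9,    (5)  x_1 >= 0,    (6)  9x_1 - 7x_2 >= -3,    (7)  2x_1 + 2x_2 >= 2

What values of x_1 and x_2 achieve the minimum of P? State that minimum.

At the optimal vertex, -9x_1 + 3x_2 = -3 and 2x_1 + 2x_2 = 2.
Solving simultaneously gives x_1 = 1/2, x_2 = 1/2.

x_1 = 1/2, x_2 = 1/2, minimum P = -2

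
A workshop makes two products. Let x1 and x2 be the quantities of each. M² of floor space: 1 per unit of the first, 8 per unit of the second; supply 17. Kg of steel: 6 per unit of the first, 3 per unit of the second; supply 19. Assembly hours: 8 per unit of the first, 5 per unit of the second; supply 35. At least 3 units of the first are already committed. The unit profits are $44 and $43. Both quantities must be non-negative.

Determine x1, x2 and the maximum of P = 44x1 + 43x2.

x1 = 3, x2 = 1/3, maximum P = 439/3

Feasible corners and P = 44x1 + 43x2:
  (19/6, 0) → P = 418/3
  (3, 0) → P = 132
  (3, 1/3) → P = 439/3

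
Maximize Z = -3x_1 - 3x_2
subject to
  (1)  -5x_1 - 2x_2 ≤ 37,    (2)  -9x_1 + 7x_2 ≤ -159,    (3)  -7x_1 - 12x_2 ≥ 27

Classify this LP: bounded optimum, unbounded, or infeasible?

unbounded

From the feasible point (59/53, -1128/53), moving in the direction (2, -5) keeps every constraint satisfied while Z increases without bound.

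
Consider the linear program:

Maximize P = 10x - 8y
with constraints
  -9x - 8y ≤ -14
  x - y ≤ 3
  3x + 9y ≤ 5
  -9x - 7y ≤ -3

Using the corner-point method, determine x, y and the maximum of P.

x = 8/3, y = -1/3, maximum P = 88/3

At the optimal vertex, x - y = 3 and 3x + 9y = 5.
Solving simultaneously gives x = 8/3, y = -1/3.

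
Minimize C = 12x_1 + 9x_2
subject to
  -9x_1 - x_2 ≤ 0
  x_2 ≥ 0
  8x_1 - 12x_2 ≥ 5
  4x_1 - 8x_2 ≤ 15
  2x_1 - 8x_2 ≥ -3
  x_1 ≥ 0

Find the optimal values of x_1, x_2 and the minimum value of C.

x_1 = 5/8, x_2 = 0, minimum C = 15/2

Feasible corners and C = 12x_1 + 9x_2:
  (5/8, 0) → C = 15/2
  (15/4, 0) → C = 45
  (19/10, 17/20) → C = 609/20
  (9, 21/8) → C = 1053/8

The optimum lies where x_2 = 0 and 8x_1 - 12x_2 = 5.
Solving simultaneously gives x_1 = 5/8, x_2 = 0.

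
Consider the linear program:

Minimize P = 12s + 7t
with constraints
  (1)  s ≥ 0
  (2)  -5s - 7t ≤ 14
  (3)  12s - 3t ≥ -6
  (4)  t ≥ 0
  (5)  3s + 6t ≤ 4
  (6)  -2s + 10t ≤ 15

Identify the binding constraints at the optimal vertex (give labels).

(1) and (4)

Corner points and P = 12s + 7t:
  (0, 0) → P = 0
  (0, 2/3) → P = 14/3
  (4/3, 0) → P = 16

The minimum is at (0, 0). Substituting into each constraint, equality holds for (1) and (4); the remaining constraints have slack.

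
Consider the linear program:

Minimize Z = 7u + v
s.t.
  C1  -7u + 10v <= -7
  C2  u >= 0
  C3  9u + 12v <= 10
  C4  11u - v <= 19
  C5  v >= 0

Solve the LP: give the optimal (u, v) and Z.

Vertices and Z = 7u + v:
  (92/87, 7/174) → Z = 1295/174
  (1, 0) → Z = 7
  (10/9, 0) → Z = 70/9

The optimum lies where -7u + 10v = -7 and v = 0.
Solving simultaneously gives u = 1, v = 0.

u = 1, v = 0, minimum Z = 7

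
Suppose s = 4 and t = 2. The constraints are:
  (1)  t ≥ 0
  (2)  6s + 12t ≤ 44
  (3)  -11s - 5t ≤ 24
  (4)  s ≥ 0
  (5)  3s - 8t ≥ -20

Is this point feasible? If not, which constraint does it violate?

Constraint (2): 6s + 12t = 48, which is not ≤ 44. All other constraints are satisfied.

not feasible — violates (2)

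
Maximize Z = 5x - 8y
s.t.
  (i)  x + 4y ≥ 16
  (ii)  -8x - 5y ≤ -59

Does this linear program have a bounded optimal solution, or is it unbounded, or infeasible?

unbounded

From the feasible point (52/9, 23/9), moving in the direction (4, -1) keeps every constraint satisfied while Z increases without bound.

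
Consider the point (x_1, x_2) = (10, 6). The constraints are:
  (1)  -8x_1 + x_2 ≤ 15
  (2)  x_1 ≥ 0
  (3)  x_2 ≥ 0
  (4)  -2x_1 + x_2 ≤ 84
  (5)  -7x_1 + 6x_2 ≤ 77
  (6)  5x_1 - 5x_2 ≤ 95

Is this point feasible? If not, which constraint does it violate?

(1): -74 ≤ 15 ✓
(2): 10 ≥ 0 ✓
(3): 6 ≥ 0 ✓
(4): -14 ≤ 84 ✓
(5): -34 ≤ 77 ✓
(6): 20 ≤ 95 ✓

feasible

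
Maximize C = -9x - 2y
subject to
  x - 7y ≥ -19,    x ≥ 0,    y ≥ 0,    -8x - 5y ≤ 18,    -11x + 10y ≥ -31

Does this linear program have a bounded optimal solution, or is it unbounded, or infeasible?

Extreme points and C = -9x - 2y:
  (0, 19/7) → C = -38/7
  (407/67, 240/67) → C = -4143/67
  (0, 0) → C = 0
  (31/11, 0) → C = -279/11
The feasible region has finitely many vertices and no improving ray; the maximum is 0 at (0, 0).

bounded optimum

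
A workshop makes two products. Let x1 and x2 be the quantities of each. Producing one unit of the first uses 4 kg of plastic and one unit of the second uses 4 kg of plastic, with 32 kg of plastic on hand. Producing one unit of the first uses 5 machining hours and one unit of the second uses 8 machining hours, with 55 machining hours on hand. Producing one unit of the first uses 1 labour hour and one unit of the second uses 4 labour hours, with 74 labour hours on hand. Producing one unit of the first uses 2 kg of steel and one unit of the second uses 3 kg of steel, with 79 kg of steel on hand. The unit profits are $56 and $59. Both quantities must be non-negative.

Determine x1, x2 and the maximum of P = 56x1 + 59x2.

x1 = 3, x2 = 5, maximum P = 463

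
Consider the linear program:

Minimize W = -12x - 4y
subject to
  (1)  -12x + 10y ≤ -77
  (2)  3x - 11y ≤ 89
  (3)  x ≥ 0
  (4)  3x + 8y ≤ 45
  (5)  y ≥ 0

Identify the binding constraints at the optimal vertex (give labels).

Feasible corners and W = -12x - 4y:
  (533/63, 103/42) → W = -334/3
  (77/12, 0) → W = -77
  (15, 0) → W = -180

The minimum is at (15, 0). Substituting into each constraint, equality holds for (4) and (5); the remaining constraints have slack.

(4) and (5)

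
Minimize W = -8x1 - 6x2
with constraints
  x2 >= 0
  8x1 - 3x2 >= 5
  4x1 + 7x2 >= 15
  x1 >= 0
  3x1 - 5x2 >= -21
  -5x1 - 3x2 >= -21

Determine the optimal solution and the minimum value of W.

x1 = 2, x2 = 11/3, minimum W = -38

Vertices and W = -8x1 - 6x2:
  (15/4, 0) → W = -30
  (21/5, 0) → W = -168/5
  (20/17, 25/17) → W = -310/17
  (2, 11/3) → W = -38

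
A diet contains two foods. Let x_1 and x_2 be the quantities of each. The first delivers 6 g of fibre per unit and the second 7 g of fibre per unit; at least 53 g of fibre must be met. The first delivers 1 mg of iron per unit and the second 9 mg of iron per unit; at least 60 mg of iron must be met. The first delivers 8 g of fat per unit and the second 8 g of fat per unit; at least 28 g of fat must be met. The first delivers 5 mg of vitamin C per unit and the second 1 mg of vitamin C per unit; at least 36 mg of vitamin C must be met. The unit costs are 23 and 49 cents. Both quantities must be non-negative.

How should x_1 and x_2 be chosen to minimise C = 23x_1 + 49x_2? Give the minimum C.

Vertices and C = 23x_1 + 49x_2:
  (0, 36) → C = 1764
  (60, 0) → C = 1380
  (6, 6) → C = 432
The feasible region is unbounded (it extends along (0, 1), (1, 0)), but C strictly increases along every unbounded feasible direction, so there is no improving ray and the minimum is attained at a vertex.

x_1 = 6, x_2 = 6, minimum C = 432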